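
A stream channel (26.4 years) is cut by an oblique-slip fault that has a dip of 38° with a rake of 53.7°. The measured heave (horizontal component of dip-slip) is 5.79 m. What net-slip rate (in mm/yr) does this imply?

dip-slip = heave / cos(dip) = 5.79 / cos(38°) = 7.348 m
net slip = dip-slip / sin(rake) = 7.348 / sin(53.7°) = 9.117 m
rate = 9.117 m / 26.4 years = 0.345 m/yr = 345 mm/yr

345 mm/yr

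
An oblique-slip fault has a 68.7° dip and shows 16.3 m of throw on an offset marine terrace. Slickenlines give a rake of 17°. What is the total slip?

dip-slip = throw / sin(dip) = 16.3 / sin(68.7°) = 17.50 m
net slip = dip-slip / sin(rake) = 17.50 / sin(17°) = 59.8 m

59.8 m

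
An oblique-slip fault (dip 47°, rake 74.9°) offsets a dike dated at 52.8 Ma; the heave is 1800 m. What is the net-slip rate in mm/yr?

dip-slip = heave / cos(dip) = 1800 / cos(47°) = 2639 m
net slip = dip-slip / sin(rake) = 2639 / sin(74.9°) = 2734 m
rate = 2734 m / 52.8 Ma = 0.0000518 m/yr = 0.0518 mm/yr

0.0518 mm/yr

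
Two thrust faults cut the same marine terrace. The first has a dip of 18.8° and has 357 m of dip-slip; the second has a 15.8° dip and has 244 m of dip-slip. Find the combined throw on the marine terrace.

throw_A = 357 × sin(18.8°) = 115 m
throw_B = 244 × sin(15.8°) = 66.44 m
total = 115 + 66.44 = 181 m

181 m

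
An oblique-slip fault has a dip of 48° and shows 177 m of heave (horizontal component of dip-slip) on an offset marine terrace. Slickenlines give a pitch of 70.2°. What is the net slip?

dip-slip = heave / cos(dip) = 177 / cos(48°) = 264.5 m
net slip = dip-slip / sin(rake) = 264.5 / sin(70.2°) = 281 m

281 m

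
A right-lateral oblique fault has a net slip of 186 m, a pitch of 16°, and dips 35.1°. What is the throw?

29.5 m

dip-slip = net slip × sin(rake) = 186 m × sin(16°) = 51.27 m
throw = dip-slip × sin(dip) = 51.27 × sin(35.1°) = 29.5 m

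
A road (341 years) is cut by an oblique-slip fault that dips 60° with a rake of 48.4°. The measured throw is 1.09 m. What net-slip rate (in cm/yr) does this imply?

0.494 cm/yr

dip-slip = throw / sin(dip) = 1.09 / sin(60°) = 1.259 m
net slip = dip-slip / sin(rake) = 1.259 / sin(48.4°) = 1.683 m
rate = 1.683 m / 341 years = 0.00494 m/yr = 0.494 cm/yr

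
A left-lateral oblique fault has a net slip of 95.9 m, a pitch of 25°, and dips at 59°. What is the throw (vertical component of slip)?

dip-slip = net slip × sin(rake) = 95.9 m × sin(25°) = 40.53 m
throw = dip-slip × sin(dip) = 40.53 × sin(59°) = 34.7 m

34.7 m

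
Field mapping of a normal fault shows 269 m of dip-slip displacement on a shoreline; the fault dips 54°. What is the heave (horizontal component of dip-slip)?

158 m

heave = dip-slip × cos(dip) = 269 m × cos(54°) = 158 m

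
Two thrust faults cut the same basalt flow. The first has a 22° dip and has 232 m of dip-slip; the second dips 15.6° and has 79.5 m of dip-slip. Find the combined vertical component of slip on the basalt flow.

108 m

throw_A = 232 × sin(22°) = 86.91 m
throw_B = 79.5 × sin(15.6°) = 21.38 m
total = 86.91 + 21.38 = 108 m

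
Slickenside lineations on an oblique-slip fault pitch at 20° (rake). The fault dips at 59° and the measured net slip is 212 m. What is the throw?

62.2 m

dip-slip = net slip × sin(rake) = 212 m × sin(20°) = 72.51 m
throw = dip-slip × sin(dip) = 72.51 × sin(59°) = 62.2 m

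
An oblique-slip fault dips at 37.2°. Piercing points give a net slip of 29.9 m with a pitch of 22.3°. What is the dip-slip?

dip-slip = net slip × sin(rake) = 29.9 m × sin(22.3°) = 11.3 m

11.3 m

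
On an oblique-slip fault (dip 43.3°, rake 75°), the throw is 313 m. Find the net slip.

472 m

dip-slip = throw / sin(dip) = 313 / sin(43.3°) = 456.4 m
net slip = dip-slip / sin(rake) = 456.4 / sin(75°) = 472 m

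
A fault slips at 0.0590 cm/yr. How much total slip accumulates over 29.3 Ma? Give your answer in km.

slip = rate × time = 0.0590 cm/yr × 29.3 Ma = 17300 m = 17.3 km

17.3 km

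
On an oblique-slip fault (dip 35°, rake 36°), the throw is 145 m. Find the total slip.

dip-slip = throw / sin(dip) = 145 / sin(35°) = 252.8 m
net slip = dip-slip / sin(rake) = 252.8 / sin(36°) = 430 m

430 m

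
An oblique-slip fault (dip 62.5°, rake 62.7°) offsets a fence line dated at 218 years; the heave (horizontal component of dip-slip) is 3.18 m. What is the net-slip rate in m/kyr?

dip-slip = heave / cos(dip) = 3.18 / cos(62.5°) = 6.887 m
net slip = dip-slip / sin(rake) = 6.887 / sin(62.7°) = 7.750 m
rate = 7.750 m / 218 years = 0.0356 m/yr = 35.6 m/kyr

35.6 m/kyr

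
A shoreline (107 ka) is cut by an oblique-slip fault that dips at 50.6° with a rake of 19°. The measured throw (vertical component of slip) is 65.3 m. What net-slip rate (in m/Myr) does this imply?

dip-slip = throw / sin(dip) = 65.3 / sin(50.6°) = 84.51 m
net slip = dip-slip / sin(rake) = 84.51 / sin(19°) = 259.6 m
rate = 259.6 m / 107 ka = 0.00243 m/yr = 2430 m/Myr

2430 m/Myr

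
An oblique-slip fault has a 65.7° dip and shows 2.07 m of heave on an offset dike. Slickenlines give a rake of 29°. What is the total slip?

10.4 m

dip-slip = heave / cos(dip) = 2.07 / cos(65.7°) = 5.030 m
net slip = dip-slip / sin(rake) = 5.030 / sin(29°) = 10.4 m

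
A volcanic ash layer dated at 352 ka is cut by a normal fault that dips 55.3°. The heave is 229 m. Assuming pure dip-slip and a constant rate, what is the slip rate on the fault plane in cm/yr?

dip-slip = heave / cos(dip) = 229 m / cos(55.3°) = 402.3 m
rate = 402.3 m / 352 ka = 0.00114 m/yr = 0.114 cm/yr

0.114 cm/yr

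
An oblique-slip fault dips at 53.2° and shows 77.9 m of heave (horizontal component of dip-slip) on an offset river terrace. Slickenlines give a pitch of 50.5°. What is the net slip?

169 m

dip-slip = heave / cos(dip) = 77.9 / cos(53.2°) = 130 m
net slip = dip-slip / sin(rake) = 130 / sin(50.5°) = 169 m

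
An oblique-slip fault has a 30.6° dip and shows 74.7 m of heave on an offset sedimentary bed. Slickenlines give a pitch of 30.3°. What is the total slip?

dip-slip = heave / cos(dip) = 74.7 / cos(30.6°) = 86.79 m
net slip = dip-slip / sin(rake) = 86.79 / sin(30.3°) = 172 m

172 m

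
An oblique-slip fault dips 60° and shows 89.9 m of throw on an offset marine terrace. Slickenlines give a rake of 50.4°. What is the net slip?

dip-slip = throw / sin(dip) = 89.9 / sin(60°) = 103.8 m
net slip = dip-slip / sin(rake) = 103.8 / sin(50.4°) = 135 m

135 m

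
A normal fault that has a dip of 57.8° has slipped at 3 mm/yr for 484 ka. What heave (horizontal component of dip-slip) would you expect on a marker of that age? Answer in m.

774 m

dip-slip = rate × time = 3 mm/yr × 484 ka = 1452 m
heave = dip-slip × cos(dip) = 1452 × cos(57.8°) = 774 m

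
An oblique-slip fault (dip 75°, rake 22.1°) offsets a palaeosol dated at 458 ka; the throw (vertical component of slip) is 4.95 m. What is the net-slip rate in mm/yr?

0.0297 mm/yr

dip-slip = throw / sin(dip) = 4.95 / sin(75°) = 5.125 m
net slip = dip-slip / sin(rake) = 5.125 / sin(22.1°) = 13.62 m
rate = 13.62 m / 458 ka = 0.0000297 m/yr = 0.0297 mm/yr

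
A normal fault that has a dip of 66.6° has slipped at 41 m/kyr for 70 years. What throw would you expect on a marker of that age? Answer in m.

2.63 m

dip-slip = rate × time = 41 m/kyr × 70 years = 2.870 m
throw = dip-slip × sin(dip) = 2.870 × sin(66.6°) = 2.63 m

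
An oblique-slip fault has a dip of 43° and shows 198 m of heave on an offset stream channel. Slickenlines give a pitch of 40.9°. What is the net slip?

dip-slip = heave / cos(dip) = 198 / cos(43°) = 270.7 m
net slip = dip-slip / sin(rake) = 270.7 / sin(40.9°) = 413 m

413 m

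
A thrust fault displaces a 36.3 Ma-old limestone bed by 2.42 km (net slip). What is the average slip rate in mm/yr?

rate = 2.42 km / 36.3 Ma = 0.0000667 m/yr = 0.0667 mm/yr

0.0667 mm/yr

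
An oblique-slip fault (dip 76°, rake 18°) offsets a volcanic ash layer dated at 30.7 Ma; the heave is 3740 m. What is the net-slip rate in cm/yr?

0.163 cm/yr

dip-slip = heave / cos(dip) = 3740 / cos(76°) = 15460 m
net slip = dip-slip / sin(rake) = 15460 / sin(18°) = 50030 m
rate = 50030 m / 30.7 Ma = 0.00163 m/yr = 0.163 cm/yr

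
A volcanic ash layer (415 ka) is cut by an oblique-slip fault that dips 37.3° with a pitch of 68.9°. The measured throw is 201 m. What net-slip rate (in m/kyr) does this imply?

0.857 m/kyr

dip-slip = throw / sin(dip) = 201 / sin(37.3°) = 331.7 m
net slip = dip-slip / sin(rake) = 331.7 / sin(68.9°) = 355.5 m
rate = 355.5 m / 415 ka = 0.000857 m/yr = 0.857 m/kyr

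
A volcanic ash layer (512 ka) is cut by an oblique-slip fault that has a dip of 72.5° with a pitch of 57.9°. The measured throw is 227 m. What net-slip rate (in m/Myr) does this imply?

dip-slip = throw / sin(dip) = 227 / sin(72.5°) = 238 m
net slip = dip-slip / sin(rake) = 238 / sin(57.9°) = 281 m
rate = 281 m / 512 ka = 0.000549 m/yr = 549 m/Myr

549 m/Myr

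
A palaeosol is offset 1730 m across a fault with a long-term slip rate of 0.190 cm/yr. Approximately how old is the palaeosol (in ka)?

age = offset / rate = 1730 m / (0.190 cm/yr) = 911000 yr = 911 ka

911 ka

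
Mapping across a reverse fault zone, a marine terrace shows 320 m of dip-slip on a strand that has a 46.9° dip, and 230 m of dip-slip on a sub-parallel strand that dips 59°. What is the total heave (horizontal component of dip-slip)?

heave_A = 320 × cos(46.9°) = 218.6 m
heave_B = 230 × cos(59°) = 118.5 m
total = 218.6 + 118.5 = 337 m

337 m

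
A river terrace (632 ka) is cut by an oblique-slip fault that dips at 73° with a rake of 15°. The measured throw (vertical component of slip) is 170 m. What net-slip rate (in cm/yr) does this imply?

dip-slip = throw / sin(dip) = 170 / sin(73°) = 177.8 m
net slip = dip-slip / sin(rake) = 177.8 / sin(15°) = 686.8 m
rate = 686.8 m / 632 ka = 0.00109 m/yr = 0.109 cm/yr

0.109 cm/yr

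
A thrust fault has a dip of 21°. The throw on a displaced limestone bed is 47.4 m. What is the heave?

123 m

heave = throw / tan(dip) = 47.4 / tan(21°) = 123 m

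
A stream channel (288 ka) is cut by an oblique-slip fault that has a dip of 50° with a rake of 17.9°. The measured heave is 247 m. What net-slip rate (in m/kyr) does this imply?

dip-slip = heave / cos(dip) = 247 / cos(50°) = 384.3 m
net slip = dip-slip / sin(rake) = 384.3 / sin(17.9°) = 1250 m
rate = 1250 m / 288 ka = 0.00434 m/yr = 4.34 m/kyr

4.34 m/kyr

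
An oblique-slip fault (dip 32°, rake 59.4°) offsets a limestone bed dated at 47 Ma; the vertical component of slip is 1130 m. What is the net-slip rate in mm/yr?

0.0527 mm/yr

dip-slip = throw / sin(dip) = 1130 / sin(32°) = 2132 m
net slip = dip-slip / sin(rake) = 2132 / sin(59.4°) = 2477 m
rate = 2477 m / 47 Ma = 0.0000527 m/yr = 0.0527 mm/yr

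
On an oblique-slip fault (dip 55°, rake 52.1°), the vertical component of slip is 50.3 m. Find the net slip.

77.8 m

dip-slip = throw / sin(dip) = 50.3 / sin(55°) = 61.40 m
net slip = dip-slip / sin(rake) = 61.40 / sin(52.1°) = 77.8 m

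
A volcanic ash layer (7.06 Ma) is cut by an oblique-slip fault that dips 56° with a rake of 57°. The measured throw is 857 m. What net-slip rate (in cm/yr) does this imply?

dip-slip = throw / sin(dip) = 857 / sin(56°) = 1034 m
net slip = dip-slip / sin(rake) = 1034 / sin(57°) = 1233 m
rate = 1233 m / 7.06 Ma = 0.000175 m/yr = 0.0175 cm/yr

0.0175 cm/yr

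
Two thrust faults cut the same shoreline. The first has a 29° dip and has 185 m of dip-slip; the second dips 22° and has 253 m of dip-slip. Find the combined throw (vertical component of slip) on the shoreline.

throw_A = 185 × sin(29°) = 89.69 m
throw_B = 253 × sin(22°) = 94.78 m
total = 89.69 + 94.78 = 184 m

184 m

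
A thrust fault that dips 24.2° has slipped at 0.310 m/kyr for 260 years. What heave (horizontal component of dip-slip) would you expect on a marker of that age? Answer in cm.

dip-slip = rate × time = 0.310 m/kyr × 260 years = 0.08060 m
heave = dip-slip × cos(dip) = 0.08060 × cos(24.2°) = 0.0735 m = 7.35 cm

7.35 cm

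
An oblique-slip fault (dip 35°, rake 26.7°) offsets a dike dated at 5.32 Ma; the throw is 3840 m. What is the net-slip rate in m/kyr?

2.80 m/kyr

dip-slip = throw / sin(dip) = 3840 / sin(35°) = 6695 m
net slip = dip-slip / sin(rake) = 6695 / sin(26.7°) = 14900 m
rate = 14900 m / 5.32 Ma = 0.00280 m/yr = 2.80 m/kyr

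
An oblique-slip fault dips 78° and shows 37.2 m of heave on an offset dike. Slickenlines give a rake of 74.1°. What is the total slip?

dip-slip = heave / cos(dip) = 37.2 / cos(78°) = 178.9 m
net slip = dip-slip / sin(rake) = 178.9 / sin(74.1°) = 186 m

186 m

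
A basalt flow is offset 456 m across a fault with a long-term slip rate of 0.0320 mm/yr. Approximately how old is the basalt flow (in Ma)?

age = offset / rate = 456 m / (0.0320 mm/yr) = 1.42e+07 yr = 14.2 Ma

14.2 Ma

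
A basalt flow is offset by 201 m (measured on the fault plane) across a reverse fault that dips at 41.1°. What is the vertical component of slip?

132 m

throw = dip-slip × sin(dip) = 201 m × sin(41.1°) = 132 m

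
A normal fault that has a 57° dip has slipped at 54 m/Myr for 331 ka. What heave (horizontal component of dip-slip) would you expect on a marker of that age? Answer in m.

9.73 m

dip-slip = rate × time = 54 m/Myr × 331 ka = 17.87 m
heave = dip-slip × cos(dip) = 17.87 × cos(57°) = 9.73 m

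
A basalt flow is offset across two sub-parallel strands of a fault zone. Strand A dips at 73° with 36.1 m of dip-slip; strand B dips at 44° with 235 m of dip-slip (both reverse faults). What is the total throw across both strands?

198 m

throw_A = 36.1 × sin(73°) = 34.52 m
throw_B = 235 × sin(44°) = 163.2 m
total = 34.52 + 163.2 = 198 m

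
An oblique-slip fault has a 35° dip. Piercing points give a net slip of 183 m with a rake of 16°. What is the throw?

dip-slip = net slip × sin(rake) = 183 m × sin(16°) = 50.44 m
throw = dip-slip × sin(dip) = 50.44 × sin(35°) = 28.9 m

28.9 m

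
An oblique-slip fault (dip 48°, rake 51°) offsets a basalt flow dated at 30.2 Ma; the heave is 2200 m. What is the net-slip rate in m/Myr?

dip-slip = heave / cos(dip) = 2200 / cos(48°) = 3288 m
net slip = dip-slip / sin(rake) = 3288 / sin(51°) = 4231 m
rate = 4231 m / 30.2 Ma = 0.000140 m/yr = 140 m/Myr

140 m/Myr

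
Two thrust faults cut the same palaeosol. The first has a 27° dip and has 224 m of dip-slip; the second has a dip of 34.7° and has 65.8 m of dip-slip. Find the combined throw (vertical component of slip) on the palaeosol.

139 m

throw_A = 224 × sin(27°) = 101.7 m
throw_B = 65.8 × sin(34.7°) = 37.46 m
total = 101.7 + 37.46 = 139 m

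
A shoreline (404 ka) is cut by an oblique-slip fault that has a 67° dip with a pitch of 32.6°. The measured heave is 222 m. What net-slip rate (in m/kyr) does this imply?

2.61 m/kyr

dip-slip = heave / cos(dip) = 222 / cos(67°) = 568.2 m
net slip = dip-slip / sin(rake) = 568.2 / sin(32.6°) = 1055 m
rate = 1055 m / 404 ka = 0.00261 m/yr = 2.61 m/kyr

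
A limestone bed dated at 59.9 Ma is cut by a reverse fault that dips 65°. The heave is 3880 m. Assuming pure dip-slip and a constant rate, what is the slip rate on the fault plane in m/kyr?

0.153 m/kyr

dip-slip = heave / cos(dip) = 3880 m / cos(65°) = 9181 m
rate = 9181 m / 59.9 Ma = 0.000153 m/yr = 0.153 m/kyr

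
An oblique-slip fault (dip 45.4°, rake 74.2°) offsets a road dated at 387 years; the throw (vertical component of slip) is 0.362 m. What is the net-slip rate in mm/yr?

dip-slip = throw / sin(dip) = 0.362 / sin(45.4°) = 0.5084 m
net slip = dip-slip / sin(rake) = 0.5084 / sin(74.2°) = 0.5284 m
rate = 0.5284 m / 387 years = 0.00137 m/yr = 1.37 mm/yr

1.37 mm/yr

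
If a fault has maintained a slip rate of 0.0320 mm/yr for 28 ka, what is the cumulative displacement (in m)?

0.896 m

slip = rate × time = 0.0320 mm/yr × 28 ka = 0.896 m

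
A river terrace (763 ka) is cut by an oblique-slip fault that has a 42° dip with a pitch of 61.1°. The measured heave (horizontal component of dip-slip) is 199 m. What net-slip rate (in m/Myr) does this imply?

dip-slip = heave / cos(dip) = 199 / cos(42°) = 267.8 m
net slip = dip-slip / sin(rake) = 267.8 / sin(61.1°) = 305.9 m
rate = 305.9 m / 763 ka = 0.000401 m/yr = 401 m/Myr

401 m/Myr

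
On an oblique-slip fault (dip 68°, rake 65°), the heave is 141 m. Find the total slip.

415 m

dip-slip = heave / cos(dip) = 141 / cos(68°) = 376.4 m
net slip = dip-slip / sin(rake) = 376.4 / sin(65°) = 415 m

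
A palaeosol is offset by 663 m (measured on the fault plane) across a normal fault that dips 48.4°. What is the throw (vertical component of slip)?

throw = dip-slip × sin(dip) = 663 m × sin(48.4°) = 496 m

496 m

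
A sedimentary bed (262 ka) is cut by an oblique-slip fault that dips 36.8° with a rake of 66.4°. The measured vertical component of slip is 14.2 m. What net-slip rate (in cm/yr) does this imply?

dip-slip = throw / sin(dip) = 14.2 / sin(36.8°) = 23.71 m
net slip = dip-slip / sin(rake) = 23.71 / sin(66.4°) = 25.87 m
rate = 25.87 m / 262 ka = 0.0000987 m/yr = 0.00987 cm/yr

0.00987 cm/yr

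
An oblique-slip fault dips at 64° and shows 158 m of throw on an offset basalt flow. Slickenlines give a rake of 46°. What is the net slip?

dip-slip = throw / sin(dip) = 158 / sin(64°) = 175.8 m
net slip = dip-slip / sin(rake) = 175.8 / sin(46°) = 244 m

244 m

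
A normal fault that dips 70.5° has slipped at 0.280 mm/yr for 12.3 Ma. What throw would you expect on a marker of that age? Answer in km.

3.25 km

dip-slip = rate × time = 0.280 mm/yr × 12.3 Ma = 3444 m
throw = dip-slip × sin(dip) = 3444 × sin(70.5°) = 3250 m = 3.25 km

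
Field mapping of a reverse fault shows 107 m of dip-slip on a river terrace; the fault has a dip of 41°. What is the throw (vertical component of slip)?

throw = dip-slip × sin(dip) = 107 m × sin(41°) = 70.2 m

70.2 m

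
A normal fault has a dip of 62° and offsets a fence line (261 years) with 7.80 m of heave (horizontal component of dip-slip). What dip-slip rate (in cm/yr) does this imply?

dip-slip = heave / cos(dip) = 7.80 m / cos(62°) = 16.61 m
rate = 16.61 m / 261 years = 0.0637 m/yr = 6.37 cm/yr

6.37 cm/yr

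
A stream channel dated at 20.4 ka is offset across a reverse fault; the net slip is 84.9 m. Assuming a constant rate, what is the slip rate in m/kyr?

4.16 m/kyr

rate = 84.9 m / 20.4 ka = 0.00416 m/yr = 4.16 m/kyr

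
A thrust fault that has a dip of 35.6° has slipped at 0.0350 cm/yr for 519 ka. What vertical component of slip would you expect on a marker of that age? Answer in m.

dip-slip = rate × time = 0.0350 cm/yr × 519 ka = 181.7 m
throw = dip-slip × sin(dip) = 181.7 × sin(35.6°) = 106 m

106 m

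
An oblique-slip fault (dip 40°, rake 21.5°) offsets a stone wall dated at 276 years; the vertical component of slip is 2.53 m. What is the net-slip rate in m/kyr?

38.9 m/kyr

dip-slip = throw / sin(dip) = 2.53 / sin(40°) = 3.936 m
net slip = dip-slip / sin(rake) = 3.936 / sin(21.5°) = 10.74 m
rate = 10.74 m / 276 years = 0.0389 m/yr = 38.9 m/kyr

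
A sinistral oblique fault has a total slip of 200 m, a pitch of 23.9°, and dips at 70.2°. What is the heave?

dip-slip = net slip × sin(rake) = 200 m × sin(23.9°) = 81.03 m
heave = dip-slip × cos(dip) = 81.03 × cos(70.2°) = 27.4 m

27.4 m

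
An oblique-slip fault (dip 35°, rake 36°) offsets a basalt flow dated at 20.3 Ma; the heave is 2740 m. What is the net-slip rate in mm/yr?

0.280 mm/yr

dip-slip = heave / cos(dip) = 2740 / cos(35°) = 3345 m
net slip = dip-slip / sin(rake) = 3345 / sin(36°) = 5691 m
rate = 5691 m / 20.3 Ma = 0.000280 m/yr = 0.280 mm/yr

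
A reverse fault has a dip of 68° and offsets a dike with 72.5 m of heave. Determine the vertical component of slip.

throw = heave × tan(dip) = 72.5 × tan(68°) = 179 m

179 m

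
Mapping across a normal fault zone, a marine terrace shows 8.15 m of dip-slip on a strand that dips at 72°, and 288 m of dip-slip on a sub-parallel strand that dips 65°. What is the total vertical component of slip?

throw_A = 8.15 × sin(72°) = 7.751 m
throw_B = 288 × sin(65°) = 261 m
total = 7.751 + 261 = 269 m

269 m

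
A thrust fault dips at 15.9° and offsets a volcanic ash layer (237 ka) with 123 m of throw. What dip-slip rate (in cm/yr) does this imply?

0.189 cm/yr

dip-slip = throw / sin(dip) = 123 m / sin(15.9°) = 449 m
rate = 449 m / 237 ka = 0.00189 m/yr = 0.189 cm/yr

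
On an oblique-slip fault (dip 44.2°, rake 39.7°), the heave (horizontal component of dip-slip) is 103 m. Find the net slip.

dip-slip = heave / cos(dip) = 103 / cos(44.2°) = 143.7 m
net slip = dip-slip / sin(rake) = 143.7 / sin(39.7°) = 225 m

225 m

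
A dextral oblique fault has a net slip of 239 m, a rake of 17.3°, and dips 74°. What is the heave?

19.6 m

dip-slip = net slip × sin(rake) = 239 m × sin(17.3°) = 71.07 m
heave = dip-slip × cos(dip) = 71.07 × cos(74°) = 19.6 m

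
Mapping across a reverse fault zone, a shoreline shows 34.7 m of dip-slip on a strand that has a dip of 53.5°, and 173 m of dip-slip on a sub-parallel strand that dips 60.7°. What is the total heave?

105 m

heave_A = 34.7 × cos(53.5°) = 20.64 m
heave_B = 173 × cos(60.7°) = 84.66 m
total = 20.64 + 84.66 = 105 m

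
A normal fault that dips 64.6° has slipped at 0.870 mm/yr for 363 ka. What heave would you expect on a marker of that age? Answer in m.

135 m

dip-slip = rate × time = 0.870 mm/yr × 363 ka = 315.8 m
heave = dip-slip × cos(dip) = 315.8 × cos(64.6°) = 135 m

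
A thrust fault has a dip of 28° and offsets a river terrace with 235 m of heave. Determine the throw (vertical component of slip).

throw = heave × tan(dip) = 235 × tan(28°) = 125 m

125 m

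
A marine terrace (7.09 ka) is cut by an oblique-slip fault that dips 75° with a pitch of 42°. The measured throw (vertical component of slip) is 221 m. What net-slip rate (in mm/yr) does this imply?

dip-slip = throw / sin(dip) = 221 / sin(75°) = 228.8 m
net slip = dip-slip / sin(rake) = 228.8 / sin(42°) = 341.9 m
rate = 341.9 m / 7.09 ka = 0.0482 m/yr = 48.2 mm/yr

48.2 mm/yr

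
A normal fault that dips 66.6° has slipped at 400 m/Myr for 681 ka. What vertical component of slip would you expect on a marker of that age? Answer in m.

dip-slip = rate × time = 400 m/Myr × 681 ka = 272.4 m
throw = dip-slip × sin(dip) = 272.4 × sin(66.6°) = 250 m

250 m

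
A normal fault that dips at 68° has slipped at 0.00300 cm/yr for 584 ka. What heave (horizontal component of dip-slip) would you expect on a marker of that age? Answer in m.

6.56 m

dip-slip = rate × time = 0.00300 cm/yr × 584 ka = 17.52 m
heave = dip-slip × cos(dip) = 17.52 × cos(68°) = 6.56 m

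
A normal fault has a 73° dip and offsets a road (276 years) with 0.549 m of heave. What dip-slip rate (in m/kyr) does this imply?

dip-slip = heave / cos(dip) = 0.549 m / cos(73°) = 1.878 m
rate = 1.878 m / 276 years = 0.00680 m/yr = 6.80 m/kyr

6.80 m/kyr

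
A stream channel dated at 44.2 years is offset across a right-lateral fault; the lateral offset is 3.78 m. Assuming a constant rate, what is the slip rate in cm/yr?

rate = 3.78 m / 44.2 years = 0.0855 m/yr = 8.55 cm/yr

8.55 cm/yr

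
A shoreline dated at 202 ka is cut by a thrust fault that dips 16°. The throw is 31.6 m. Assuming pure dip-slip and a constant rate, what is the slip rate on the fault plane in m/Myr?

dip-slip = throw / sin(dip) = 31.6 m / sin(16°) = 114.6 m
rate = 114.6 m / 202 ka = 0.000568 m/yr = 568 m/Myr

568 m/Myr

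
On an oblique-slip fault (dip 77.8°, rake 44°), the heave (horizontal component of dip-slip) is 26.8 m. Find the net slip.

183 m

dip-slip = heave / cos(dip) = 26.8 / cos(77.8°) = 126.8 m
net slip = dip-slip / sin(rake) = 126.8 / sin(44°) = 183 m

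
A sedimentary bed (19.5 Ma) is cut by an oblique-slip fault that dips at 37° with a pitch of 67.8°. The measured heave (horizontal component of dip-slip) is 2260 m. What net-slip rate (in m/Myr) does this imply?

157 m/Myr

dip-slip = heave / cos(dip) = 2260 / cos(37°) = 2830 m
net slip = dip-slip / sin(rake) = 2830 / sin(67.8°) = 3056 m
rate = 3056 m / 19.5 Ma = 0.000157 m/yr = 157 m/Myr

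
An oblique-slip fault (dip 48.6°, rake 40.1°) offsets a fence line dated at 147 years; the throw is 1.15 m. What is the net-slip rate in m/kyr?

dip-slip = throw / sin(dip) = 1.15 / sin(48.6°) = 1.533 m
net slip = dip-slip / sin(rake) = 1.533 / sin(40.1°) = 2.380 m
rate = 2.380 m / 147 years = 0.0162 m/yr = 16.2 m/kyr

16.2 m/kyr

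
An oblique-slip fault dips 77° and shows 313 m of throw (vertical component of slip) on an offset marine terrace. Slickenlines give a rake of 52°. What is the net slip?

dip-slip = throw / sin(dip) = 313 / sin(77°) = 321.2 m
net slip = dip-slip / sin(rake) = 321.2 / sin(52°) = 408 m

408 m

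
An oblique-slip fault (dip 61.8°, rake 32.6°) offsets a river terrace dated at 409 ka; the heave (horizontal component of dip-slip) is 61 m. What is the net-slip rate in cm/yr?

dip-slip = heave / cos(dip) = 61 / cos(61.8°) = 129.1 m
net slip = dip-slip / sin(rake) = 129.1 / sin(32.6°) = 239.6 m
rate = 239.6 m / 409 ka = 0.000586 m/yr = 0.0586 cm/yr

0.0586 cm/yr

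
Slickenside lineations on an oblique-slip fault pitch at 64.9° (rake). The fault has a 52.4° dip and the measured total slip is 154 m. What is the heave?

dip-slip = net slip × sin(rake) = 154 m × sin(64.9°) = 139.5 m
heave = dip-slip × cos(dip) = 139.5 × cos(52.4°) = 85.1 m

85.1 m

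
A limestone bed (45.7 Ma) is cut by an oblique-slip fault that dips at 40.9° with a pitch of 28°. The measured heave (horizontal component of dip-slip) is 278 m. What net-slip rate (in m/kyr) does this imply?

0.0171 m/kyr

dip-slip = heave / cos(dip) = 278 / cos(40.9°) = 367.8 m
net slip = dip-slip / sin(rake) = 367.8 / sin(28°) = 783.4 m
rate = 783.4 m / 45.7 Ma = 0.0000171 m/yr = 0.0171 m/kyr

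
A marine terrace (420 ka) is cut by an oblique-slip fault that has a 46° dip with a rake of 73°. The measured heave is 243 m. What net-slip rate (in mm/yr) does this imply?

0.871 mm/yr

dip-slip = heave / cos(dip) = 243 / cos(46°) = 349.8 m
net slip = dip-slip / sin(rake) = 349.8 / sin(73°) = 365.8 m
rate = 365.8 m / 420 ka = 0.000871 m/yr = 0.871 mm/yr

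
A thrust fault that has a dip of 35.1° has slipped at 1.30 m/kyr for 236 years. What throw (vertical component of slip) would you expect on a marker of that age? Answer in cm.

17.6 cm

dip-slip = rate × time = 1.30 m/kyr × 236 years = 0.3068 m
throw = dip-slip × sin(dip) = 0.3068 × sin(35.1°) = 0.176 m = 17.6 cm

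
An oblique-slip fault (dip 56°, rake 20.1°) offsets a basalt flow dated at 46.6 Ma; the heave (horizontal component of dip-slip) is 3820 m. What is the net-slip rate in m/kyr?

dip-slip = heave / cos(dip) = 3820 / cos(56°) = 6831 m
net slip = dip-slip / sin(rake) = 6831 / sin(20.1°) = 19880 m
rate = 19880 m / 46.6 Ma = 0.000427 m/yr = 0.427 m/kyr

0.427 m/kyr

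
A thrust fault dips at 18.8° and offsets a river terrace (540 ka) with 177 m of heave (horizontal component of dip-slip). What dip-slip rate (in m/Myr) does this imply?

dip-slip = heave / cos(dip) = 177 m / cos(18.8°) = 187 m
rate = 187 m / 540 ka = 0.000346 m/yr = 346 m/Myr

346 m/Myr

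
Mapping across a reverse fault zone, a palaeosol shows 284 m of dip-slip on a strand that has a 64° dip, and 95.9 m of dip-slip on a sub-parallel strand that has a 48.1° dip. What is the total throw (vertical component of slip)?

327 m

throw_A = 284 × sin(64°) = 255.3 m
throw_B = 95.9 × sin(48.1°) = 71.38 m
total = 255.3 + 71.38 = 327 m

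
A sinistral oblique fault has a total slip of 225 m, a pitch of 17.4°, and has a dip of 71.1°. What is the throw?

dip-slip = net slip × sin(rake) = 225 m × sin(17.4°) = 67.28 m
throw = dip-slip × sin(dip) = 67.28 × sin(71.1°) = 63.7 m

63.7 m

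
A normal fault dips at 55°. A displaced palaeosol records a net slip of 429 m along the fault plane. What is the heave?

246 m

heave = dip-slip × cos(dip) = 429 m × cos(55°) = 246 m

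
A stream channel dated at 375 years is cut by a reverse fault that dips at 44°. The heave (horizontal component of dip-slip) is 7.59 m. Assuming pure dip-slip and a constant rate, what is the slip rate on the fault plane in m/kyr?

28.1 m/kyr

dip-slip = heave / cos(dip) = 7.59 m / cos(44°) = 10.55 m
rate = 10.55 m / 375 years = 0.0281 m/yr = 28.1 m/kyr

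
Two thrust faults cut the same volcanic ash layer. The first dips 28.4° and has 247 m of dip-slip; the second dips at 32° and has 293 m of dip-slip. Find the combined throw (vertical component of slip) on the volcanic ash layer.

273 m

throw_A = 247 × sin(28.4°) = 117.5 m
throw_B = 293 × sin(32°) = 155.3 m
total = 117.5 + 155.3 = 273 m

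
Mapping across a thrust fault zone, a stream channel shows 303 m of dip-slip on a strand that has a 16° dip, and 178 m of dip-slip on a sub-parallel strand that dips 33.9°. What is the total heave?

439 m

heave_A = 303 × cos(16°) = 291.3 m
heave_B = 178 × cos(33.9°) = 147.7 m
total = 291.3 + 147.7 = 439 m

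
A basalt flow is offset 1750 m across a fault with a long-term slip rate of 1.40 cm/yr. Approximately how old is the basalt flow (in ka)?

125 ka

age = offset / rate = 1750 m / (1.40 cm/yr) = 125000 yr = 125 ka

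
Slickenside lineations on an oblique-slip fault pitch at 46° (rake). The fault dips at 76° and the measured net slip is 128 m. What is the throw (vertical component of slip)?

89.3 m

dip-slip = net slip × sin(rake) = 128 m × sin(46°) = 92.08 m
throw = dip-slip × sin(dip) = 92.08 × sin(76°) = 89.3 m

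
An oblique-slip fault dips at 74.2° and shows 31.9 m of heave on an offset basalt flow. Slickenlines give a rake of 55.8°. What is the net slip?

142 m

dip-slip = heave / cos(dip) = 31.9 / cos(74.2°) = 117.2 m
net slip = dip-slip / sin(rake) = 117.2 / sin(55.8°) = 142 m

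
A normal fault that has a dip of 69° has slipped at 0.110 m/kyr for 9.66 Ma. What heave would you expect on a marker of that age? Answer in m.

dip-slip = rate × time = 0.110 m/kyr × 9.66 Ma = 1063 m
heave = dip-slip × cos(dip) = 1063 × cos(69°) = 381 m

381 m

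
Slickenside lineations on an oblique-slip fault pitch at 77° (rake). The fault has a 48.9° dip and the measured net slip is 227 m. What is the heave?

145 m

dip-slip = net slip × sin(rake) = 227 m × sin(77°) = 221.2 m
heave = dip-slip × cos(dip) = 221.2 × cos(48.9°) = 145 m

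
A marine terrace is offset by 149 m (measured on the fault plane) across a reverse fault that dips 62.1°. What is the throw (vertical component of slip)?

throw = dip-slip × sin(dip) = 149 m × sin(62.1°) = 132 m

132 m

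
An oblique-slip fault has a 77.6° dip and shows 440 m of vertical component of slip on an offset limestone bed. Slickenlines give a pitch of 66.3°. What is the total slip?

dip-slip = throw / sin(dip) = 440 / sin(77.6°) = 450.5 m
net slip = dip-slip / sin(rake) = 450.5 / sin(66.3°) = 492 m

492 m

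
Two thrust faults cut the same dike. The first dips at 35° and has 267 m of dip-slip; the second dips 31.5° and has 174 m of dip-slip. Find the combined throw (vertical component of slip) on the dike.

throw_A = 267 × sin(35°) = 153.1 m
throw_B = 174 × sin(31.5°) = 90.91 m
total = 153.1 + 90.91 = 244 m

244 m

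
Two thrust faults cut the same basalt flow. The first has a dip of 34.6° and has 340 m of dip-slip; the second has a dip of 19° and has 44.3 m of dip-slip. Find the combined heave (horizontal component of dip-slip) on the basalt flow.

322 m

heave_A = 340 × cos(34.6°) = 279.9 m
heave_B = 44.3 × cos(19°) = 41.89 m
total = 279.9 + 41.89 = 322 m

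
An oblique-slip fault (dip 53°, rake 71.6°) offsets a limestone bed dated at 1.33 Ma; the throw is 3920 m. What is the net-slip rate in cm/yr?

0.389 cm/yr

dip-slip = throw / sin(dip) = 3920 / sin(53°) = 4908 m
net slip = dip-slip / sin(rake) = 4908 / sin(71.6°) = 5173 m
rate = 5173 m / 1.33 Ma = 0.00389 m/yr = 0.389 cm/yr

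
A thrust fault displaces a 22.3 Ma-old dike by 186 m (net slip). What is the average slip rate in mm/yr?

rate = 186 m / 22.3 Ma = 0.00000834 m/yr = 0.00834 mm/yr

0.00834 mm/yr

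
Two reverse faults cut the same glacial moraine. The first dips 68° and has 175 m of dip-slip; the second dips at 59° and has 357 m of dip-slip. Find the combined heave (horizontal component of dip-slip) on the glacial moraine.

249 m

heave_A = 175 × cos(68°) = 65.56 m
heave_B = 357 × cos(59°) = 183.9 m
total = 65.56 + 183.9 = 249 m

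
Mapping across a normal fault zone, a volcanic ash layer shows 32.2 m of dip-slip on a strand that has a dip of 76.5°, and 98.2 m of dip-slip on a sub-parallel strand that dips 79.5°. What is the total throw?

128 m

throw_A = 32.2 × sin(76.5°) = 31.31 m
throw_B = 98.2 × sin(79.5°) = 96.56 m
total = 31.31 + 96.56 = 128 m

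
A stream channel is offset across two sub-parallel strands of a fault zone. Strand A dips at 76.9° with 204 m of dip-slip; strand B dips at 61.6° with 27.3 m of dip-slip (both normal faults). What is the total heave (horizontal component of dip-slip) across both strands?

heave_A = 204 × cos(76.9°) = 46.24 m
heave_B = 27.3 × cos(61.6°) = 12.98 m
total = 46.24 + 12.98 = 59.2 m

59.2 m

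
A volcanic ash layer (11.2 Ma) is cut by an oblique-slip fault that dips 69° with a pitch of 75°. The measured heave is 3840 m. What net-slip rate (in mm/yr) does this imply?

0.990 mm/yr

dip-slip = heave / cos(dip) = 3840 / cos(69°) = 10720 m
net slip = dip-slip / sin(rake) = 10720 / sin(75°) = 11090 m
rate = 11090 m / 11.2 Ma = 0.000990 m/yr = 0.990 mm/yr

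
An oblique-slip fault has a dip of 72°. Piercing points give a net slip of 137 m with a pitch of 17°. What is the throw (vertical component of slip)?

dip-slip = net slip × sin(rake) = 137 m × sin(17°) = 40.05 m
throw = dip-slip × sin(dip) = 40.05 × sin(72°) = 38.1 m

38.1 m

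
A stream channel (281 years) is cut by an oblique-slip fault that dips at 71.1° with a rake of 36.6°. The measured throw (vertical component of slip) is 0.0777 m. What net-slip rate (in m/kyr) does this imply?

0.490 m/kyr

dip-slip = throw / sin(dip) = 0.0777 / sin(71.1°) = 0.08213 m
net slip = dip-slip / sin(rake) = 0.08213 / sin(36.6°) = 0.1377 m
rate = 0.1377 m / 281 years = 0.000490 m/yr = 0.490 m/kyr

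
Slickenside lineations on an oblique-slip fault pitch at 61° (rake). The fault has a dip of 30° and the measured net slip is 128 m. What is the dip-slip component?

dip-slip = net slip × sin(rake) = 128 m × sin(61°) = 112 m

112 m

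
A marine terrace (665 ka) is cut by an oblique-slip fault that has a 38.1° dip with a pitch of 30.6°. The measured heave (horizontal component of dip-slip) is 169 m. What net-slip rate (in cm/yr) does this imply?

dip-slip = heave / cos(dip) = 169 / cos(38.1°) = 214.8 m
net slip = dip-slip / sin(rake) = 214.8 / sin(30.6°) = 421.9 m
rate = 421.9 m / 665 ka = 0.000634 m/yr = 0.0634 cm/yr

0.0634 cm/yr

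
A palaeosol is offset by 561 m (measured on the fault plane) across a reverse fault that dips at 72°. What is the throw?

534 m

throw = dip-slip × sin(dip) = 561 m × sin(72°) = 534 m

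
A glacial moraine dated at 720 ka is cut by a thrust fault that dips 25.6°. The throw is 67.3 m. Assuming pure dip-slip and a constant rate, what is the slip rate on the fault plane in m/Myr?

dip-slip = throw / sin(dip) = 67.3 m / sin(25.6°) = 155.8 m
rate = 155.8 m / 720 ka = 0.000216 m/yr = 216 m/Myr

216 m/Myr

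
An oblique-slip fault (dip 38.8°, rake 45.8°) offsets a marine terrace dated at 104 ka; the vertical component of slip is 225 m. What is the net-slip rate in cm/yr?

0.482 cm/yr

dip-slip = throw / sin(dip) = 225 / sin(38.8°) = 359.1 m
net slip = dip-slip / sin(rake) = 359.1 / sin(45.8°) = 500.9 m
rate = 500.9 m / 104 ka = 0.00482 m/yr = 0.482 cm/yr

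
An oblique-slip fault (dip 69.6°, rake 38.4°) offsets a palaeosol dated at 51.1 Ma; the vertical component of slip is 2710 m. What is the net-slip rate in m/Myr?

91.1 m/Myr

dip-slip = throw / sin(dip) = 2710 / sin(69.6°) = 2891 m
net slip = dip-slip / sin(rake) = 2891 / sin(38.4°) = 4655 m
rate = 4655 m / 51.1 Ma = 0.0000911 m/yr = 91.1 m/Myr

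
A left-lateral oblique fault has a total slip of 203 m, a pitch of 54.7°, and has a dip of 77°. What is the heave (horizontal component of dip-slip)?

dip-slip = net slip × sin(rake) = 203 m × sin(54.7°) = 165.7 m
heave = dip-slip × cos(dip) = 165.7 × cos(77°) = 37.3 m

37.3 m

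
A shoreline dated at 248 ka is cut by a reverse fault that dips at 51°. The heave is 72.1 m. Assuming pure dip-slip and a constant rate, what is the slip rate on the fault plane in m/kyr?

dip-slip = heave / cos(dip) = 72.1 m / cos(51°) = 114.6 m
rate = 114.6 m / 248 ka = 0.000462 m/yr = 0.462 m/kyr

0.462 m/kyr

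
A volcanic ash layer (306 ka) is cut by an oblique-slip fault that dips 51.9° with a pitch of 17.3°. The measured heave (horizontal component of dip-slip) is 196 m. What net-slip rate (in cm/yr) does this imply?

0.349 cm/yr

dip-slip = heave / cos(dip) = 196 / cos(51.9°) = 317.6 m
net slip = dip-slip / sin(rake) = 317.6 / sin(17.3°) = 1068 m
rate = 1068 m / 306 ka = 0.00349 m/yr = 0.349 cm/yr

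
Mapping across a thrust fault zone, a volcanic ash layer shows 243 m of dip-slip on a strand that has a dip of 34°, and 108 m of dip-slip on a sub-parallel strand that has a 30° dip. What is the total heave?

heave_A = 243 × cos(34°) = 201.5 m
heave_B = 108 × cos(30°) = 93.53 m
total = 201.5 + 93.53 = 295 m

295 m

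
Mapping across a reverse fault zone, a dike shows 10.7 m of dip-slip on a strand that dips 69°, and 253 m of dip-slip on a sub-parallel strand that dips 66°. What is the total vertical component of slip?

241 m

throw_A = 10.7 × sin(69°) = 9.989 m
throw_B = 253 × sin(66°) = 231.1 m
total = 9.989 + 231.1 = 241 m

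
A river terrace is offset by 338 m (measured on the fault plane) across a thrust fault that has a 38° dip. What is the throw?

208 m

throw = dip-slip × sin(dip) = 338 m × sin(38°) = 208 m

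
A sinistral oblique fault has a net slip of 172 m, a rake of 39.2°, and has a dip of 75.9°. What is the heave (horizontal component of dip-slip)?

dip-slip = net slip × sin(rake) = 172 m × sin(39.2°) = 108.7 m
heave = dip-slip × cos(dip) = 108.7 × cos(75.9°) = 26.5 m

26.5 m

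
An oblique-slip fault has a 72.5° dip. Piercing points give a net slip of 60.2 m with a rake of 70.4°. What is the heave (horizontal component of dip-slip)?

17.1 m

dip-slip = net slip × sin(rake) = 60.2 m × sin(70.4°) = 56.71 m
heave = dip-slip × cos(dip) = 56.71 × cos(72.5°) = 17.1 m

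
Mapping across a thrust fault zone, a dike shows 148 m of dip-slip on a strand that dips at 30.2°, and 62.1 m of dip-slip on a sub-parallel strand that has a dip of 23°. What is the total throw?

98.7 m

throw_A = 148 × sin(30.2°) = 74.45 m
throw_B = 62.1 × sin(23°) = 24.26 m
total = 74.45 + 24.26 = 98.7 m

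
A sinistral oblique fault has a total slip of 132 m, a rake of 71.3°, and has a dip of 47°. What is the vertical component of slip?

dip-slip = net slip × sin(rake) = 132 m × sin(71.3°) = 125 m
throw = dip-slip × sin(dip) = 125 × sin(47°) = 91.4 m

91.4 m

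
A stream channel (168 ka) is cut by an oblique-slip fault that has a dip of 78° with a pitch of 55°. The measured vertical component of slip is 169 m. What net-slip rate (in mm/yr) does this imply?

dip-slip = throw / sin(dip) = 169 / sin(78°) = 172.8 m
net slip = dip-slip / sin(rake) = 172.8 / sin(55°) = 210.9 m
rate = 210.9 m / 168 ka = 0.00126 m/yr = 1.26 mm/yr

1.26 mm/yr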